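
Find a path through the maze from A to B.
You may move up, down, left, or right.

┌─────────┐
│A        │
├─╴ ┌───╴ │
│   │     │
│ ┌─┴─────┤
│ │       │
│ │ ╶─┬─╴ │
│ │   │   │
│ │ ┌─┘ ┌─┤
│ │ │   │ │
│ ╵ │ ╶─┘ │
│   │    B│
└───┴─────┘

Finding the shortest path through the maze:
Path length: 21 steps
Directions: right → down → left → down → down → down → down → right → up → up → up → right → right → right → down → left → down → left → down → right → right

Solution:

┌─────────┐
│A ↓      │
├─╴ ┌───╴ │
│↓ ↲│     │
│ ┌─┴─────┤
│↓│↱ → → ↓│
│ │ ╶─┬─╴ │
│↓│↑  │↓ ↲│
│ │ ┌─┘ ┌─┤
│↓│↑│↓ ↲│ │
│ ╵ │ ╶─┘ │
│↳ ↑│↳ → B│
└───┴─────┘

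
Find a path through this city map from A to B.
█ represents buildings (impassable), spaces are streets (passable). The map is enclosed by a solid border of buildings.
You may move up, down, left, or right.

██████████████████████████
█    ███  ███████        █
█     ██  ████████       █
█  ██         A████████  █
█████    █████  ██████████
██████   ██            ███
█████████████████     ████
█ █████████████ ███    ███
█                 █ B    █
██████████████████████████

Finding the shortest path from A to B:
Movement: cardinal only
Path length: 11 steps
Directions: down → down → right → right → right → down → right → right → down → down → right

Solution:

██████████████████████████
█    ███  ███████        █
█     ██  ████████       █
█  ██         A████████  █
█████    █████↓ ██████████
██████   ██   ↳→→↓     ███
█████████████████↳→↓  ████
█ █████████████ ███↓   ███
█                 █↳B    █
██████████████████████████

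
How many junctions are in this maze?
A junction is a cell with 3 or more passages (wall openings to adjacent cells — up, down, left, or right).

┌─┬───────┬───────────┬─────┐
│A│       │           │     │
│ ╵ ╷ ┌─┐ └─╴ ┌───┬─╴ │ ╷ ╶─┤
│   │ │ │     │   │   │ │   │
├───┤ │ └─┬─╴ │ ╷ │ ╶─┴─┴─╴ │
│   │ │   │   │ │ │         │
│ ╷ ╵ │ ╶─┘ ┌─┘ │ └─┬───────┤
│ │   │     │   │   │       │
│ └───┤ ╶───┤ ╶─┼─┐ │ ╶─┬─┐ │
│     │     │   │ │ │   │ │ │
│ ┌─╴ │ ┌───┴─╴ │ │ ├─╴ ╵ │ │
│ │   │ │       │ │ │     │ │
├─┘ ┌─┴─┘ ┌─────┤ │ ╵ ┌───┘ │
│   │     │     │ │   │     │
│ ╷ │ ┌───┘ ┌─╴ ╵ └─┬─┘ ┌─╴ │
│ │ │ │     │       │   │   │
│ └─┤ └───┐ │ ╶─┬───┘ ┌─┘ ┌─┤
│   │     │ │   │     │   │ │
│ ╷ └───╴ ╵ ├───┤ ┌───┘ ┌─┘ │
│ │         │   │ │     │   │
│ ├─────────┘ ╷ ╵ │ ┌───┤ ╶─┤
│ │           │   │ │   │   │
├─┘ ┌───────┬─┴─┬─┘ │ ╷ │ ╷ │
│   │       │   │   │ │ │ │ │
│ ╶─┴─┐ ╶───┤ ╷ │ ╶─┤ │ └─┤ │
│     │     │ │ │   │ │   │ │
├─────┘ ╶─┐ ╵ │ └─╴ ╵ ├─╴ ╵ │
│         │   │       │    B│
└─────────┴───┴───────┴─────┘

Checking each cell for number of passages:

Junctions found (3+ passages):
  (0, 2): 3 passages
  (0, 6): 3 passages
  (0, 12): 3 passages
  (1, 6): 3 passages
  (2, 3): 3 passages
  (3, 3): 3 passages
  (4, 0): 3 passages
  (4, 3): 3 passages
  (5, 11): 3 passages
  (6, 1): 3 passages
  (6, 13): 3 passages
  (7, 5): 3 passages
  (7, 7): 3 passages
  (7, 8): 3 passages
  (8, 0): 3 passages
  (9, 4): 3 passages
  (10, 12): 3 passages
  (11, 3): 3 passages
  (12, 3): 3 passages
  (13, 3): 3 passages
  (13, 9): 3 passages
  (13, 12): 3 passages
Total junctions: 22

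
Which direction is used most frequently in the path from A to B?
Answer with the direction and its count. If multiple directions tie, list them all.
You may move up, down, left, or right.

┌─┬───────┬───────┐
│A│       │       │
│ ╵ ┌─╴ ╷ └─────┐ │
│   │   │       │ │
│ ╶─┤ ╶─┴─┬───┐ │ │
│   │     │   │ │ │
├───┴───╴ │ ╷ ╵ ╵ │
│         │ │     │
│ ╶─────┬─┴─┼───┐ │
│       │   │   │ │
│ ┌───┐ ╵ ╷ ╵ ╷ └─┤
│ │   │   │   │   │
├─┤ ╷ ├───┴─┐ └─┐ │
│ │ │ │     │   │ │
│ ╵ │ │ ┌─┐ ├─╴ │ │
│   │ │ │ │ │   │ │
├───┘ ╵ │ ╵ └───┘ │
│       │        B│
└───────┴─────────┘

Directions: down, right, up, right, right, down, left, down, right, right, down, left, left, left, left, down, right, right, right, down, right, up, right, down, right, up, right, down, right, down, down, down
Counts: {'down': 11, 'right': 13, 'up': 3, 'left': 5}
Most common: right (13 times)

Solution:

┌─┬───────┬───────┐
│A│↱ → ↓  │       │
│ ╵ ┌─╴ ╷ └─────┐ │
│↳ ↑│↓ ↲│       │ │
│ ╶─┤ ╶─┴─┬───┐ │ │
│   │↳ → ↓│   │ │ │
├───┴───╴ │ ╷ ╵ ╵ │
│↓ ← ← ← ↲│ │     │
│ ╶─────┬─┴─┼───┐ │
│↳ → → ↓│↱ ↓│↱ ↓│ │
│ ┌───┐ ╵ ╷ ╵ ╷ └─┤
│ │   │↳ ↑│↳ ↑│↳ ↓│
├─┤ ╷ ├───┴─┐ └─┐ │
│ │ │ │     │   │↓│
│ ╵ │ │ ┌─┐ ├─╴ │ │
│   │ │ │ │ │   │↓│
├───┘ ╵ │ ╵ └───┘ │
│       │        B│
└───────┴─────────┘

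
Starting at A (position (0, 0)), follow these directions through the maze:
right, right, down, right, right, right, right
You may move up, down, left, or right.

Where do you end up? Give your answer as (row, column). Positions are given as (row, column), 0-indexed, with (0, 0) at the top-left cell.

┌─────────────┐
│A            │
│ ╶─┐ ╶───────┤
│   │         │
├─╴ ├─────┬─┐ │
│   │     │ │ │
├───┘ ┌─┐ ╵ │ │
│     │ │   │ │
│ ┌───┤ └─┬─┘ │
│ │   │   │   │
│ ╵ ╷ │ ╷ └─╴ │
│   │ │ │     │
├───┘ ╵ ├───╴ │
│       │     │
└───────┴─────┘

Following directions step by step:
Start: (0, 0)
  right: (0, 0) → (0, 1)
  right: (0, 1) → (0, 2)
  down: (0, 2) → (1, 2)
  right: (1, 2) → (1, 3)
  right: (1, 3) → (1, 4)
  right: (1, 4) → (1, 5)
  right: (1, 5) → (1, 6)
Final position: (1, 6)

Path taken:

┌─────────────┐
│A → ↓        │
│ ╶─┐ ╶───────┤
│   │↳ → → → B│
├─╴ ├─────┬─┐ │
│   │     │ │ │
├───┘ ┌─┐ ╵ │ │
│     │ │   │ │
│ ┌───┤ └─┬─┘ │
│ │   │   │   │
│ ╵ ╷ │ ╷ └─╴ │
│   │ │ │     │
├───┘ ╵ ├───╴ │
│       │     │
└───────┴─────┘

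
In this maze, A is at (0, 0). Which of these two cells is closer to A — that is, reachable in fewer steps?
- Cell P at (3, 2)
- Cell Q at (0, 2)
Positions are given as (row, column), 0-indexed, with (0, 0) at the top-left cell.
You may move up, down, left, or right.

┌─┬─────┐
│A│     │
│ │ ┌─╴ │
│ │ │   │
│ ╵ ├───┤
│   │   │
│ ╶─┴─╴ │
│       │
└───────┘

Shortest path A → P at (3, 2): 5 steps
Shortest path A → Q at (0, 2): 6 steps

P is closer (5 steps vs 6 steps).

Path to P:

┌─┬─────┐
│A│     │
│ │ ┌─╴ │
│↓│ │   │
│ ╵ ├───┤
│↓  │   │
│ ╶─┴─╴ │
│↳ → P  │
└───────┘

Path to Q:

┌─┬─────┐
│A│↱ Q  │
│ │ ┌─╴ │
│↓│↑│   │
│ ╵ ├───┤
│↳ ↑│   │
│ ╶─┴─╴ │
│       │
└───────┘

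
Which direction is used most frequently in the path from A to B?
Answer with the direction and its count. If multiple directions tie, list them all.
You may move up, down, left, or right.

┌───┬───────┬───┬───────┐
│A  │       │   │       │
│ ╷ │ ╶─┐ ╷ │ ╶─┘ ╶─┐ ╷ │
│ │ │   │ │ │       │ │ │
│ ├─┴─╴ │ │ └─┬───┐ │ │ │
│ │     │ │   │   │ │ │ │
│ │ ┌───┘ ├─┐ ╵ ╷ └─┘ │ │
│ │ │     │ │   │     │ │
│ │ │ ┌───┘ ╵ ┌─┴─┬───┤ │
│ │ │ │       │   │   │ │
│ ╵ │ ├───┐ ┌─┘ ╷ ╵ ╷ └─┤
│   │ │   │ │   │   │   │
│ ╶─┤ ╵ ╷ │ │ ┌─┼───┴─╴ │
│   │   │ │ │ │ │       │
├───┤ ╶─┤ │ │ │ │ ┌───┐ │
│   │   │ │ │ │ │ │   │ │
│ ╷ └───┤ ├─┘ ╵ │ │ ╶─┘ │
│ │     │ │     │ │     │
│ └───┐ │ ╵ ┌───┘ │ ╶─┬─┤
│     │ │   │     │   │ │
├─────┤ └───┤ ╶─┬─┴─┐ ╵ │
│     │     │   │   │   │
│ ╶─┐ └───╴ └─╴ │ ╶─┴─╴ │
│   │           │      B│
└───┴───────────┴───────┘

Directions: down, down, down, down, down, right, up, up, up, right, right, up, left, up, right, right, down, down, down, left, left, down, down, down, right, up, right, down, down, down, down, right, up, right, up, up, up, right, up, right, down, right, up, right, down, right, down, down, down, left, left, down, right, down, right, down
Counts: {'down': 23, 'right': 16, 'up': 12, 'left': 5}
Most common: down (23 times)

Solution:

┌───┬───────┬───┬───────┐
│A  │↱ → ↓  │   │       │
│ ╷ │ ╶─┐ ╷ │ ╶─┘ ╶─┐ ╷ │
│↓│ │↑ ↰│↓│ │       │ │ │
│ ├─┴─╴ │ │ └─┬───┐ │ │ │
│↓│↱ → ↑│↓│   │   │ │ │ │
│ │ ┌───┘ ├─┐ ╵ ╷ └─┘ │ │
│↓│↑│↓ ← ↲│ │   │     │ │
│ │ │ ┌───┘ ╵ ┌─┴─┬───┤ │
│↓│↑│↓│       │↱ ↓│↱ ↓│ │
│ ╵ │ ├───┐ ┌─┘ ╷ ╵ ╷ └─┤
│↳ ↑│↓│↱ ↓│ │↱ ↑│↳ ↑│↳ ↓│
│ ╶─┤ ╵ ╷ │ │ ┌─┼───┴─╴ │
│   │↳ ↑│↓│ │↑│ │      ↓│
├───┤ ╶─┤ │ │ │ │ ┌───┐ │
│   │   │↓│ │↑│ │ │   │↓│
│ ╷ └───┤ ├─┘ ╵ │ │ ╶─┘ │
│ │     │↓│↱ ↑  │ │↓ ← ↲│
│ └───┐ │ ╵ ┌───┘ │ ╶─┬─┤
│     │ │↳ ↑│     │↳ ↓│ │
├─────┤ └───┤ ╶─┬─┴─┐ ╵ │
│     │     │   │   │↳ ↓│
│ ╶─┐ └───╴ └─╴ │ ╶─┴─╴ │
│   │           │      B│
└───┴───────────┴───────┘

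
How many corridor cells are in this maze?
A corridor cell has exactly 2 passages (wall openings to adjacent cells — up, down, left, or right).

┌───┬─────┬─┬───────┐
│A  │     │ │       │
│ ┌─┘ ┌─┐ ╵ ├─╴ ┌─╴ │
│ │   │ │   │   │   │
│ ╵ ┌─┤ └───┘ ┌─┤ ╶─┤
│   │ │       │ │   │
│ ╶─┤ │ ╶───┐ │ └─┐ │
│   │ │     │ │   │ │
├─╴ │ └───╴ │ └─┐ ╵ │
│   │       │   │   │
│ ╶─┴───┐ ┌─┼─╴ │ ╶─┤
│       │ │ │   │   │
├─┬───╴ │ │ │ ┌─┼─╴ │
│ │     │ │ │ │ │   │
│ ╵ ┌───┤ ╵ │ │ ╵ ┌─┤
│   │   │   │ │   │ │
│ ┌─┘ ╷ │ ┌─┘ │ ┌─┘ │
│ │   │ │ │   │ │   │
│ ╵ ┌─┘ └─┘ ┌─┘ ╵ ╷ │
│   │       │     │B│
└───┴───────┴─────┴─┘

Counting cells with exactly 2 passages:
Total corridor cells: 74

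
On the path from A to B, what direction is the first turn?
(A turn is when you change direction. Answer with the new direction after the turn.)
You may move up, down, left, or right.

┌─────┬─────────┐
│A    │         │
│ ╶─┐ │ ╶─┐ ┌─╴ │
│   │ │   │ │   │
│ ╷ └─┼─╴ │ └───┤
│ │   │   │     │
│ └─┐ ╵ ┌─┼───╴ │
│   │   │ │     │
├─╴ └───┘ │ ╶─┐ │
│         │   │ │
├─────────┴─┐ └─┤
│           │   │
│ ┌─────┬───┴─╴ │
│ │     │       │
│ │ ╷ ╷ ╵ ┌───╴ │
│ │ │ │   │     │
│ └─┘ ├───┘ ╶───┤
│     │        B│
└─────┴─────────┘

Directions: down, right, down, right, down, right, up, right, up, left, up, right, right, down, down, right, right, down, left, left, down, right, down, right, down, down, left, left, down, right, right
First turn direction: right

Solution:

┌─────┬─────────┐
│A    │↱ → ↓    │
│ ╶─┐ │ ╶─┐ ┌─╴ │
│↳ ↓│ │↑ ↰│↓│   │
│ ╷ └─┼─╴ │ └───┤
│ │↳ ↓│↱ ↑│↳ → ↓│
│ └─┐ ╵ ┌─┼───╴ │
│   │↳ ↑│ │↓ ← ↲│
├─╴ └───┘ │ ╶─┐ │
│         │↳ ↓│ │
├─────────┴─┐ └─┤
│           │↳ ↓│
│ ┌─────┬───┴─╴ │
│ │     │      ↓│
│ │ ╷ ╷ ╵ ┌───╴ │
│ │ │ │   │↓ ← ↲│
│ └─┘ ├───┘ ╶───┤
│     │    ↳ → B│
└─────┴─────────┘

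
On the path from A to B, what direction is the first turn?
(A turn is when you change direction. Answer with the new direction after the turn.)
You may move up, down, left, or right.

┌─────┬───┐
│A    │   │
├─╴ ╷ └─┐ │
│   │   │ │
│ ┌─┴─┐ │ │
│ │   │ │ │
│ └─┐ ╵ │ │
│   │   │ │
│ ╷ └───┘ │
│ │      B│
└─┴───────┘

Directions: right, down, left, down, down, right, down, right, right, right
First turn direction: down

Solution:

┌─────┬───┐
│A ↓  │   │
├─╴ ╷ └─┐ │
│↓ ↲│   │ │
│ ┌─┴─┐ │ │
│↓│   │ │ │
│ └─┐ ╵ │ │
│↳ ↓│   │ │
│ ╷ └───┘ │
│ │↳ → → B│
└─┴───────┘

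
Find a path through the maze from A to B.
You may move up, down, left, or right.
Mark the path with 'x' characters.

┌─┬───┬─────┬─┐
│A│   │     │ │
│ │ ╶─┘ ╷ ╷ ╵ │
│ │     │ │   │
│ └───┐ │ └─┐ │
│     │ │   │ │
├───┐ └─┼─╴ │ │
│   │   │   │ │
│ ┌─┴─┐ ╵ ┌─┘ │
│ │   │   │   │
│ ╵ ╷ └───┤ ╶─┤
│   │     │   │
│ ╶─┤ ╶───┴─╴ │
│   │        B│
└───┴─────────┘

Finding the shortest path through the maze:
Path length: 24 steps
Directions: down → down → right → right → down → right → down → right → up → right → up → left → up → up → right → down → right → down → down → down → left → down → right → down

Solution:

┌─┬───┬─────┬─┐
│A│   │  x x│ │
│ │ ╶─┘ ╷ ╷ ╵ │
│x│     │x│x x│
│ └───┐ │ └─┐ │
│x x x│ │x x│x│
├───┐ └─┼─╴ │ │
│   │x x│x x│x│
│ ┌─┴─┐ ╵ ┌─┘ │
│ │   │x x│x x│
│ ╵ ╷ └───┤ ╶─┤
│   │     │x x│
│ ╶─┤ ╶───┴─╴ │
│   │        B│
└───┴─────────┘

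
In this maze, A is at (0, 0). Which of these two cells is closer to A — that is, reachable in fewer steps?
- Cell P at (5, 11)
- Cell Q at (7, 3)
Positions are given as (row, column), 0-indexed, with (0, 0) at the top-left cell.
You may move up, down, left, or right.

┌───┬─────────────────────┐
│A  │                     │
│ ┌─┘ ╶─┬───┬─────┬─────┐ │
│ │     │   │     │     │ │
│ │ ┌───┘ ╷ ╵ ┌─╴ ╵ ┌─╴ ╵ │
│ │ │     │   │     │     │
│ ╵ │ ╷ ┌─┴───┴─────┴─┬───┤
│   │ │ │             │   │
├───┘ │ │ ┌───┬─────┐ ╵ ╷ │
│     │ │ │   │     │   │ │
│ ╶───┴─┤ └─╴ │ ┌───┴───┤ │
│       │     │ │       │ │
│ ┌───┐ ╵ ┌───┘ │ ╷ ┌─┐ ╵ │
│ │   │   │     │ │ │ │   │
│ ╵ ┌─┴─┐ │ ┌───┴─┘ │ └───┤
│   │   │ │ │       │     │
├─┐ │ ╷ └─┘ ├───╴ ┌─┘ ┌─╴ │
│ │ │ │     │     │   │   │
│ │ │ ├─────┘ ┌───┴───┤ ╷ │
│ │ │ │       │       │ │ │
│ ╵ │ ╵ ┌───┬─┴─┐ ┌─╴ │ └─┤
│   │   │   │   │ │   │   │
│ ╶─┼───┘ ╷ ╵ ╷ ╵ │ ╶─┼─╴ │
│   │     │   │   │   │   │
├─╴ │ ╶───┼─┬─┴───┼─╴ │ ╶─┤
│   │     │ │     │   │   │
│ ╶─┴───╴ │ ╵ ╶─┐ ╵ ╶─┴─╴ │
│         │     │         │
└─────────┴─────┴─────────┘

Shortest path A → P at (5, 11): 64 steps
Shortest path A → Q at (7, 3): 82 steps

P is closer (64 steps vs 82 steps).

Path to P:

┌───┬─────────────────────┐
│A  │↱ → → → → → → → → → ↓│
│ ┌─┘ ╶─┬───┬─────┬─────┐ │
│↓│↱ ↑  │↓ ↰│↓ ← ↰│↓ ← ↰│↓│
│ │ ┌───┘ ╷ ╵ ┌─╴ ╵ ┌─╴ ╵ │
│↓│↑│↓ ← ↲│↑ ↲│  ↑ ↲│  ↑ ↲│
│ ╵ │ ╷ ┌─┴───┴─────┴─┬───┤
│↳ ↑│↓│ │↱ → → → → → ↓│↱ ↓│
├───┘ │ │ ┌───┬─────┐ ╵ ╷ │
│↓ ← ↲│ │↑│   │     │↳ ↑│↓│
│ ╶───┴─┤ └─╴ │ ┌───┴───┤ │
│↳ → → ↓│↑    │ │      P│↓│
│ ┌───┐ ╵ ┌───┘ │ ╷ ┌─┐ ╵ │
│ │   │↳ ↑│     │ │ │ │↑ ↲│
│ ╵ ┌─┴─┐ │ ┌───┴─┘ │ └───┤
│   │   │ │ │       │     │
├─┐ │ ╷ └─┘ ├───╴ ┌─┘ ┌─╴ │
│ │ │ │     │     │   │   │
│ │ │ ├─────┘ ┌───┴───┤ ╷ │
│ │ │ │       │       │ │ │
│ ╵ │ ╵ ┌───┬─┴─┐ ┌─╴ │ └─┤
│   │   │   │   │ │   │   │
│ ╶─┼───┘ ╷ ╵ ╷ ╵ │ ╶─┼─╴ │
│   │     │   │   │   │   │
├─╴ │ ╶───┼─┬─┴───┼─╴ │ ╶─┤
│   │     │ │     │   │   │
│ ╶─┴───╴ │ ╵ ╶─┐ ╵ ╶─┴─╴ │
│         │     │         │
└─────────┴─────┴─────────┘

Path to Q:

┌───┬─────────────────────┐
│A  │↱ → → → → → → → → → ↓│
│ ┌─┘ ╶─┬───┬─────┬─────┐ │
│↓│↱ ↑  │↓ ↰│↓ ← ↰│↓ ← ↰│↓│
│ │ ┌───┘ ╷ ╵ ┌─╴ ╵ ┌─╴ ╵ │
│↓│↑│↓ ← ↲│↑ ↲│  ↑ ↲│  ↑ ↲│
│ ╵ │ ╷ ┌─┴───┴─────┴─┬───┤
│↳ ↑│↓│ │↱ → → → → → ↓│↱ ↓│
├───┘ │ │ ┌───┬─────┐ ╵ ╷ │
│↓ ← ↲│ │↑│   │     │↳ ↑│↓│
│ ╶───┴─┤ └─╴ │ ┌───┴───┤ │
│↳ → → ↓│↑    │ │  ↓ ← ↰│↓│
│ ┌───┐ ╵ ┌───┘ │ ╷ ┌─┐ ╵ │
│ │   │↳ ↑│     │ │↓│ │↑ ↲│
│ ╵ ┌─┴─┐ │ ┌───┴─┘ │ └───┤
│   │↱ Q│ │ │    ↓ ↲│     │
├─┐ │ ╷ └─┘ ├───╴ ┌─┘ ┌─╴ │
│ │ │↑│     │↓ ← ↲│   │   │
│ │ │ ├─────┘ ┌───┴───┤ ╷ │
│ │ │↑│↓ ← ← ↲│       │ │ │
│ ╵ │ ╵ ┌───┬─┴─┐ ┌─╴ │ └─┤
│   │↑ ↲│   │   │ │   │   │
│ ╶─┼───┘ ╷ ╵ ╷ ╵ │ ╶─┼─╴ │
│   │     │   │   │   │   │
├─╴ │ ╶───┼─┬─┴───┼─╴ │ ╶─┤
│   │     │ │     │   │   │
│ ╶─┴───╴ │ ╵ ╶─┐ ╵ ╶─┴─╴ │
│         │     │         │
└─────────┴─────┴─────────┘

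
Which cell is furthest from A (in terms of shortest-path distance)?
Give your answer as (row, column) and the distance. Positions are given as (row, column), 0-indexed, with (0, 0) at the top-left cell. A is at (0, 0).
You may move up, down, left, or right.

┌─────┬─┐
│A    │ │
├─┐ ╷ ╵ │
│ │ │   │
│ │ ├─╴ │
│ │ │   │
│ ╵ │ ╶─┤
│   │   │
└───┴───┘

Computing BFS distances from A to all cells:
Furthest cell: (3, 3)
Distance: 8 steps

Path from A to the furthest cell:

┌─────┬─┐
│A → ↓│ │
├─┐ ╷ ╵ │
│ │ │↳ ↓│
│ │ ├─╴ │
│ │ │↓ ↲│
│ ╵ │ ╶─┤
│   │↳ B│
└───┴───┘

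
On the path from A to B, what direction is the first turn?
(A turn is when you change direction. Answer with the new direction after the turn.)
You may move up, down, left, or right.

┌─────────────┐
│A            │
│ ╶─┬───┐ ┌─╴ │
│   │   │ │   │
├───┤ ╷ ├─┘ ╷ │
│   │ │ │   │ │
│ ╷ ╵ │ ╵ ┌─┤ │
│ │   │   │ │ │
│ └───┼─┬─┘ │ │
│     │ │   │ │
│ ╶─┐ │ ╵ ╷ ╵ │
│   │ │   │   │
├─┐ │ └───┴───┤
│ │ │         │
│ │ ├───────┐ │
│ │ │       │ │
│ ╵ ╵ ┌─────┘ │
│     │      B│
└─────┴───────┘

Directions: right, right, right, right, right, right, down, left, down, left, down, left, up, up, left, down, down, left, up, left, down, down, right, right, down, down, right, right, right, right, down, down
First turn direction: down

Solution:

┌─────────────┐
│A → → → → → ↓│
│ ╶─┬───┐ ┌─╴ │
│   │↓ ↰│ │↓ ↲│
├───┤ ╷ ├─┘ ╷ │
│↓ ↰│↓│↑│↓ ↲│ │
│ ╷ ╵ │ ╵ ┌─┤ │
│↓│↑ ↲│↑ ↲│ │ │
│ └───┼─┬─┘ │ │
│↳ → ↓│ │   │ │
│ ╶─┐ │ ╵ ╷ ╵ │
│   │↓│   │   │
├─┐ │ └───┴───┤
│ │ │↳ → → → ↓│
│ │ ├───────┐ │
│ │ │       │↓│
│ ╵ ╵ ┌─────┘ │
│     │      B│
└─────┴───────┘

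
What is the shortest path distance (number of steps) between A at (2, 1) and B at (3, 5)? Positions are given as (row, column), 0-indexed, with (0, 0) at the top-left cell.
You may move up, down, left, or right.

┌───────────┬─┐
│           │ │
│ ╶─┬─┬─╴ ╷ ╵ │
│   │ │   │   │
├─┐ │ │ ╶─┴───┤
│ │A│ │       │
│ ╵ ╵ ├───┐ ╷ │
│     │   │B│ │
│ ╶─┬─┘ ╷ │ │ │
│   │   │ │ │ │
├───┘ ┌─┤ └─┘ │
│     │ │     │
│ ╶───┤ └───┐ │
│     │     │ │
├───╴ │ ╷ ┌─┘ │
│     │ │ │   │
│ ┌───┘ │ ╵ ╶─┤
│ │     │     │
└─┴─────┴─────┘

Finding path from (2, 1) to (3, 5):
Path: (2,1) → (1,1) → (1,0) → (0,0) → (0,1) → (0,2) → (0,3) → (0,4) → (1,4) → (1,3) → (2,3) → (2,4) → (2,5) → (3,5)
Distance: 13 steps

Solution:

┌───────────┬─┐
│↱ → → → ↓  │ │
│ ╶─┬─┬─╴ ╷ ╵ │
│↑ ↰│ │↓ ↲│   │
├─┐ │ │ ╶─┴───┤
│ │A│ │↳ → ↓  │
│ ╵ ╵ ├───┐ ╷ │
│     │   │B│ │
│ ╶─┬─┘ ╷ │ │ │
│   │   │ │ │ │
├───┘ ┌─┤ └─┘ │
│     │ │     │
│ ╶───┤ └───┐ │
│     │     │ │
├───╴ │ ╷ ┌─┘ │
│     │ │ │   │
│ ┌───┘ │ ╵ ╶─┤
│ │     │     │
└─┴─────┴─────┘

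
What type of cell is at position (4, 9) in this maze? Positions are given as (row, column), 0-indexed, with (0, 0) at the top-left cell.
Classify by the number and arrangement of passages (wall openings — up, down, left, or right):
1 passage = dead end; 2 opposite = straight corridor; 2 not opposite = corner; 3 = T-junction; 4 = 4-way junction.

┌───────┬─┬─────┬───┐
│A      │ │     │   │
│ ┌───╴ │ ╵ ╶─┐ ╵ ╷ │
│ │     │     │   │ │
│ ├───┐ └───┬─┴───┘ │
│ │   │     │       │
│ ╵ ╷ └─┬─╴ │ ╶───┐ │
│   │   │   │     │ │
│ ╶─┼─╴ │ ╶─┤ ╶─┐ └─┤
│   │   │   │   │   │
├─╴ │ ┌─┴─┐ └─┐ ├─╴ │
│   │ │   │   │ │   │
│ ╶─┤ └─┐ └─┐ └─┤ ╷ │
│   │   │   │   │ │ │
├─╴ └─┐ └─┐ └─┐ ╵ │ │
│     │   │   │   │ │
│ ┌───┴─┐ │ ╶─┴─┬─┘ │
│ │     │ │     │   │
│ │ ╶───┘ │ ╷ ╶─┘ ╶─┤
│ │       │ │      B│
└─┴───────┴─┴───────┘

Checking cell at (4, 9):
Number of passages: 2
Cell type: corner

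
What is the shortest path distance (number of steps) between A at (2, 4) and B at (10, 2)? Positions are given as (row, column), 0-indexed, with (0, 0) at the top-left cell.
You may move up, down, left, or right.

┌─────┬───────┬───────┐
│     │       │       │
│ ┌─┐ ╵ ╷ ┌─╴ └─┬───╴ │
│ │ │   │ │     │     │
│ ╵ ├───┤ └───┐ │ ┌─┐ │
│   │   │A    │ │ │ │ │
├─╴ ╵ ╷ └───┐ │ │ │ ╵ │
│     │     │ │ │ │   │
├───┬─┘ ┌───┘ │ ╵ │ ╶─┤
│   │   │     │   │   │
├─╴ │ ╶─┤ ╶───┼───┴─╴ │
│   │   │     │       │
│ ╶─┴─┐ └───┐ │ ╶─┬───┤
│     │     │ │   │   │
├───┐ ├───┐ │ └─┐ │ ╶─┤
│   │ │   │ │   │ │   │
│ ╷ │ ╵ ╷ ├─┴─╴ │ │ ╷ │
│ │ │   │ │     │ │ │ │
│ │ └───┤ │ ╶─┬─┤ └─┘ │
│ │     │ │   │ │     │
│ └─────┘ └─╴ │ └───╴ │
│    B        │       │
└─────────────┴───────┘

Finding path from (2, 4) to (10, 2):
Path: (2,4) → (2,5) → (2,6) → (3,6) → (4,6) → (4,5) → (4,4) → (5,4) → (5,5) → (5,6) → (6,6) → (7,6) → (7,7) → (8,7) → (8,6) → (8,5) → (9,5) → (9,6) → (10,6) → (10,5) → (10,4) → (10,3) → (10,2)
Distance: 22 steps

Solution:

┌─────┬───────┬───────┐
│     │       │       │
│ ┌─┐ ╵ ╷ ┌─╴ └─┬───╴ │
│ │ │   │ │     │     │
│ ╵ ├───┤ └───┐ │ ┌─┐ │
│   │   │A → ↓│ │ │ │ │
├─╴ ╵ ╷ └───┐ │ │ │ ╵ │
│     │     │↓│ │ │   │
├───┬─┘ ┌───┘ │ ╵ │ ╶─┤
│   │   │↓ ← ↲│   │   │
├─╴ │ ╶─┤ ╶───┼───┴─╴ │
│   │   │↳ → ↓│       │
│ ╶─┴─┐ └───┐ │ ╶─┬───┤
│     │     │↓│   │   │
├───┐ ├───┐ │ └─┐ │ ╶─┤
│   │ │   │ │↳ ↓│ │   │
│ ╷ │ ╵ ╷ ├─┴─╴ │ │ ╷ │
│ │ │   │ │↓ ← ↲│ │ │ │
│ │ └───┤ │ ╶─┬─┤ └─┘ │
│ │     │ │↳ ↓│ │     │
│ └─────┘ └─╴ │ └───╴ │
│    B ← ← ← ↲│       │
└─────────────┴───────┘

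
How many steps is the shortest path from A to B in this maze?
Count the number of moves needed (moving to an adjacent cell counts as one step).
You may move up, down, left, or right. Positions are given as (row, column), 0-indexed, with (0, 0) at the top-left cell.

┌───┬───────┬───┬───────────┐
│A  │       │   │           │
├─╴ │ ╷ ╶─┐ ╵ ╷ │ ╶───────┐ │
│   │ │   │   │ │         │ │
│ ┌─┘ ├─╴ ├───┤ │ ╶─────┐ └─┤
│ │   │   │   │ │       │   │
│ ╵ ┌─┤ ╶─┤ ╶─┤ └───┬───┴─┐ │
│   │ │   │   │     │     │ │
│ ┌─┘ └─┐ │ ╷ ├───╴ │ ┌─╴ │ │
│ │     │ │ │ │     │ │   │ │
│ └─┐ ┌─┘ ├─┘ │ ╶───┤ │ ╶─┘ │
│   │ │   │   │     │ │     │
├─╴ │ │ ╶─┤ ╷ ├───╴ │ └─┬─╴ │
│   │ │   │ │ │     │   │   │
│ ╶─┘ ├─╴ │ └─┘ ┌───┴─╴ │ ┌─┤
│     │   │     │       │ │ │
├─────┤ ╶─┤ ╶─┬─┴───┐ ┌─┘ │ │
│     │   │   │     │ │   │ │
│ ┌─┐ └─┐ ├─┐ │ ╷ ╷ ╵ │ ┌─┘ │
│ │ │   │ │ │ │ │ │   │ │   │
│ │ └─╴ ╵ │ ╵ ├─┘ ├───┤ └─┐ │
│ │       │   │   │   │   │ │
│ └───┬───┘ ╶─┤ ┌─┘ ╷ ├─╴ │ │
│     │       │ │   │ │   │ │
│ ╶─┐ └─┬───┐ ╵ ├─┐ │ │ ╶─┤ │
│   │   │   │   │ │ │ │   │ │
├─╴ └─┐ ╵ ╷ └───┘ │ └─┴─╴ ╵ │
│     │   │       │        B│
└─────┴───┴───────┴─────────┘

Using BFS to find shortest path:
Start: (0, 0), End: (13, 13)
Path found:
(0,0) → (0,1) → (1,1) → (1,0) → (2,0) → (3,0) → (3,1) → (2,1) → (2,2) → (1,2) → (0,2) → (0,3) → (0,4) → (0,5) → (1,5) → (1,6) → (0,6) → (0,7) → (1,7) → (2,7) → (3,7) → (3,8) → (3,9) → (4,9) → (4,8) → (4,7) → (5,7) → (5,8) → (5,9) → (6,9) → (6,8) → (6,7) → (7,7) → (7,6) → (7,5) → (8,5) → (8,6) → (9,6) → (10,6) → (10,5) → (11,5) → (11,6) → (12,6) → (12,7) → (11,7) → (10,7) → (10,8) → (9,8) → (8,8) → (8,9) → (9,9) → (9,10) → (8,10) → (7,10) → (7,11) → (6,11) → (6,10) → (5,10) → (4,10) → (3,10) → (3,11) → (3,12) → (4,12) → (4,11) → (5,11) → (5,12) → (5,13) → (6,13) → (6,12) → (7,12) → (8,12) → (8,11) → (9,11) → (10,11) → (10,12) → (11,12) → (11,11) → (12,11) → (12,12) → (13,12) → (13,13)
Number of steps: 80

Solution:

┌───┬───────┬───┬───────────┐
│A ↓│↱ → → ↓│↱ ↓│           │
├─╴ │ ╷ ╶─┐ ╵ ╷ │ ╶───────┐ │
│↓ ↲│↑│   │↳ ↑│↓│         │ │
│ ┌─┘ ├─╴ ├───┤ │ ╶─────┐ └─┤
│↓│↱ ↑│   │   │↓│       │   │
│ ╵ ┌─┤ ╶─┤ ╶─┤ └───┬───┴─┐ │
│↳ ↑│ │   │   │↳ → ↓│↱ → ↓│ │
│ ┌─┘ └─┐ │ ╷ ├───╴ │ ┌─╴ │ │
│ │     │ │ │ │↓ ← ↲│↑│↓ ↲│ │
│ └─┐ ┌─┘ ├─┘ │ ╶───┤ │ ╶─┘ │
│   │ │   │   │↳ → ↓│↑│↳ → ↓│
├─╴ │ │ ╶─┤ ╷ ├───╴ │ └─┬─╴ │
│   │ │   │ │ │↓ ← ↲│↑ ↰│↓ ↲│
│ ╶─┘ ├─╴ │ └─┘ ┌───┴─╴ │ ┌─┤
│     │   │↓ ← ↲│    ↱ ↑│↓│ │
├─────┤ ╶─┤ ╶─┬─┴───┐ ┌─┘ │ │
│     │   │↳ ↓│  ↱ ↓│↑│↓ ↲│ │
│ ┌─┐ └─┐ ├─┐ │ ╷ ╷ ╵ │ ┌─┘ │
│ │ │   │ │ │↓│ │↑│↳ ↑│↓│   │
│ │ └─╴ ╵ │ ╵ ├─┘ ├───┤ └─┐ │
│ │       │↓ ↲│↱ ↑│   │↳ ↓│ │
│ └───┬───┘ ╶─┤ ┌─┘ ╷ ├─╴ │ │
│     │    ↳ ↓│↑│   │ │↓ ↲│ │
│ ╶─┐ └─┬───┐ ╵ ├─┐ │ │ ╶─┤ │
│   │   │   │↳ ↑│ │ │ │↳ ↓│ │
├─╴ └─┐ ╵ ╷ └───┘ │ └─┴─╴ ╵ │
│     │   │       │      ↳ B│
└─────┴───┴───────┴─────────┘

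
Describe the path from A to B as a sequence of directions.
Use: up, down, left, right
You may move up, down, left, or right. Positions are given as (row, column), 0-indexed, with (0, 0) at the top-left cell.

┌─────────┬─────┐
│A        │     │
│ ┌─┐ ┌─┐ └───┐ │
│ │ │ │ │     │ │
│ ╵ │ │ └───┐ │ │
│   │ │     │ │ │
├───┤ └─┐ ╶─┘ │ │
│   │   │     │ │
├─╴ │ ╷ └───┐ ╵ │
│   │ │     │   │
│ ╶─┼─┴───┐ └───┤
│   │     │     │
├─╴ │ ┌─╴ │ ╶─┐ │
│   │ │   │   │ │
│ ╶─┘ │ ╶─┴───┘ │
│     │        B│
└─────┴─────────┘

Finding the path and converting it to directions:
Path through cells: (0,0) → (0,1) → (0,2) → (1,2) → (2,2) → (3,2) → (3,3) → (4,3) → (4,4) → (4,5) → (5,5) → (5,6) → (5,7) → (6,7) → (7,7)
Directions: right, right, down, down, down, right, down, right, right, down, right, right, down, down

Solution:

┌─────────┬─────┐
│A → ↓    │     │
│ ┌─┐ ┌─┐ └───┐ │
│ │ │↓│ │     │ │
│ ╵ │ │ └───┐ │ │
│   │↓│     │ │ │
├───┤ └─┐ ╶─┘ │ │
│   │↳ ↓│     │ │
├─╴ │ ╷ └───┐ ╵ │
│   │ │↳ → ↓│   │
│ ╶─┼─┴───┐ └───┤
│   │     │↳ → ↓│
├─╴ │ ┌─╴ │ ╶─┐ │
│   │ │   │   │↓│
│ ╶─┘ │ ╶─┴───┘ │
│     │        B│
└─────┴─────────┘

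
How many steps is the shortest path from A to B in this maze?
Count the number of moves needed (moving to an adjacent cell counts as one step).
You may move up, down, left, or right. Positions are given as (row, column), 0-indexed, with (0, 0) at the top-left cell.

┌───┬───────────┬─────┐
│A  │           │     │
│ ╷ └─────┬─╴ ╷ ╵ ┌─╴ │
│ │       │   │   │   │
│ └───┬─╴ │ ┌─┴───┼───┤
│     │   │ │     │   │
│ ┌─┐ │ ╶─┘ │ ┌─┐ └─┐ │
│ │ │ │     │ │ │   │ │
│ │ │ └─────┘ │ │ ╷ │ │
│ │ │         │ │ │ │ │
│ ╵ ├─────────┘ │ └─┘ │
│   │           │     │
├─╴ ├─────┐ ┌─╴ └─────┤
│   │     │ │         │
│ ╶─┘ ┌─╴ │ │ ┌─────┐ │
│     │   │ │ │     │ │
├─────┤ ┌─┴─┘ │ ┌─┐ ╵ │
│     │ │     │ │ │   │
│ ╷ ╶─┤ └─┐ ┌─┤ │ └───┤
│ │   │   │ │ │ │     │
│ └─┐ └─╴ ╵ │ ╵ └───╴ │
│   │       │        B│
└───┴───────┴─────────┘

Using BFS to find shortest path:
Start: (0, 0), End: (10, 10)
Path found:
(0,0) → (1,0) → (2,0) → (3,0) → (4,0) → (5,0) → (5,1) → (6,1) → (6,0) → (7,0) → (7,1) → (7,2) → (6,2) → (6,3) → (6,4) → (7,4) → (7,3) → (8,3) → (9,3) → (9,4) → (10,4) → (10,5) → (9,5) → (8,5) → (8,6) → (7,6) → (6,6) → (6,7) → (6,8) → (6,9) → (6,10) → (7,10) → (8,10) → (8,9) → (7,9) → (7,8) → (7,7) → (8,7) → (9,7) → (10,7) → (10,8) → (10,9) → (10,10)
Number of steps: 42

Solution:

┌───┬───────────┬─────┐
│A  │           │     │
│ ╷ └─────┬─╴ ╷ ╵ ┌─╴ │
│↓│       │   │   │   │
│ └───┬─╴ │ ┌─┴───┼───┤
│↓    │   │ │     │   │
│ ┌─┐ │ ╶─┘ │ ┌─┐ └─┐ │
│↓│ │ │     │ │ │   │ │
│ │ │ └─────┘ │ │ ╷ │ │
│↓│ │         │ │ │ │ │
│ ╵ ├─────────┘ │ └─┘ │
│↳ ↓│           │     │
├─╴ ├─────┐ ┌─╴ └─────┤
│↓ ↲│↱ → ↓│ │↱ → → → ↓│
│ ╶─┘ ┌─╴ │ │ ┌─────┐ │
│↳ → ↑│↓ ↲│ │↑│↓ ← ↰│↓│
├─────┤ ┌─┴─┘ │ ┌─┐ ╵ │
│     │↓│  ↱ ↑│↓│ │↑ ↲│
│ ╷ ╶─┤ └─┐ ┌─┤ │ └───┤
│ │   │↳ ↓│↑│ │↓│     │
│ └─┐ └─╴ ╵ │ ╵ └───╴ │
│   │    ↳ ↑│  ↳ → → B│
└───┴───────┴─────────┘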